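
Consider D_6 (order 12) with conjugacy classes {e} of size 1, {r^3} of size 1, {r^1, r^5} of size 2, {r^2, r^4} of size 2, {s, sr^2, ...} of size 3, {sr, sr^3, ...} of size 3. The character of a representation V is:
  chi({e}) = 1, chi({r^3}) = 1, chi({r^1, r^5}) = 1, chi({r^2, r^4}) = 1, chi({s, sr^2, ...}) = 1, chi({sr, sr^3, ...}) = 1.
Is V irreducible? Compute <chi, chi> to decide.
Irreducible: <chi, chi> = 1.

<chi, chi> = (1/|G|) sum_C |C| * |chi(C)|^2 = (1/12)[1*|1|^2 + 1*|1|^2 + 2*|1|^2 + 2*|1|^2 + 3*|1|^2 + 3*|1|^2]
  = (1/12)[(1) + (1) + (2) + (2) + (3) + (3)] = 12/12 = 1.
A character is irreducible iff <chi, chi> = 1, so this representation is irreducible.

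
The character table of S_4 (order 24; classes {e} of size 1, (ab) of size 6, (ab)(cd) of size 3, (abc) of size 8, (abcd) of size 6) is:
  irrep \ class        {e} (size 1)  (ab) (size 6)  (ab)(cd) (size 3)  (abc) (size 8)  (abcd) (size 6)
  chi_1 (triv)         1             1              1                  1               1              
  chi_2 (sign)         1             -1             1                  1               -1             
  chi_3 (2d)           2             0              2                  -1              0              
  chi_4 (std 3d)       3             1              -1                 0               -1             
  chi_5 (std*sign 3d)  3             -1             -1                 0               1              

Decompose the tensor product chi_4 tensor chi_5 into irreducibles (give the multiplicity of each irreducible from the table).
chi_4 tensor chi_5 = chi_2 + chi_3 + chi_4 + chi_5 (all other irreducibles have multiplicity 0).

Explanation: The character of a tensor product is the pointwise product (chi_4 * chi_5)(C) = chi_4(C) * chi_5(C):
  {e}: (3)*(3), (ab): (1)*(-1), (ab)(cd): (-1)*(-1), (abc): (0)*(0), (abcd): (-1)*(1)
so (chi_4 * chi_5) takes values
  {e} -> 9, (ab) -> -1, (ab)(cd) -> 1, (abc) -> 0, (abcd) -> -1.
Now take the inner product of this character with each irreducible chi from the table, <chi_4*chi_5, chi> = (1/24) sum_C |C| (chi_4*chi_5)(C) conj(chi(C)):
  <chi_4*chi_5, chi_1> = (1/24)[1*(9)*conj(1) + 6*(-1)*conj(1) + 3*(1)*conj(1) + 8*(0)*conj(1) + 6*(-1)*conj(1)]
      = (1/24)[(9) + (-6) + (3) + (0) + (-6)] = 0/24 = 0
  <chi_4*chi_5, chi_2> = (1/24)[1*(9)*conj(1) + 6*(-1)*conj(-1) + 3*(1)*conj(1) + 8*(0)*conj(1) + 6*(-1)*conj(-1)]
      = (1/24)[(9) + (6) + (3) + (0) + (6)] = 24/24 = 1
  <chi_4*chi_5, chi_3> = (1/24)[1*(9)*conj(2) + 6*(-1)*conj(0) + 3*(1)*conj(2) + 8*(0)*conj(-1) + 6*(-1)*conj(0)]
      = (1/24)[(18) + (0) + (6) + (0) + (0)] = 24/24 = 1
  <chi_4*chi_5, chi_4> = (1/24)[1*(9)*conj(3) + 6*(-1)*conj(1) + 3*(1)*conj(-1) + 8*(0)*conj(0) + 6*(-1)*conj(-1)]
      = (1/24)[(27) + (-6) + (-3) + (0) + (6)] = 24/24 = 1
  <chi_4*chi_5, chi_5> = (1/24)[1*(9)*conj(3) + 6*(-1)*conj(-1) + 3*(1)*conj(-1) + 8*(0)*conj(0) + 6*(-1)*conj(1)]
      = (1/24)[(27) + (6) + (-3) + (0) + (-6)] = 24/24 = 1
Hence the multiplicities are chi_2: 1, chi_3: 1, chi_4: 1, chi_5: 1. Dimension check: dim(chi_4)*dim(chi_5) = 3*3 = 9 and sum (mult * dim) = 1*1 + 1*2 + 1*3 + 1*3 = 9.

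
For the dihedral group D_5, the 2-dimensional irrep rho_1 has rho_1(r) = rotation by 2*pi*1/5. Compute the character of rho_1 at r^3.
chi_{rho_1}(r^3) = 2*cos(2*pi*1*3/5) = -sqrt(5)/2 - 1/2

Solution. rho_1(r^3) is rotation by angle 2*pi*1*3/5, whose trace is 2*cos(2*pi*1*3/5) = -sqrt(5)/2 - 1/2.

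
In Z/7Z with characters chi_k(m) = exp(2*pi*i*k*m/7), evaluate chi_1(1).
chi_1(1) = zeta_7^1 = exp(2*I*pi/7)

chi_1(1) = zeta_7^(1*1) = zeta_7^1. Since zeta_7^7 = 1, this equals zeta_7^1 = exp(2*pi*i*1/7) = exp(2*I*pi/7).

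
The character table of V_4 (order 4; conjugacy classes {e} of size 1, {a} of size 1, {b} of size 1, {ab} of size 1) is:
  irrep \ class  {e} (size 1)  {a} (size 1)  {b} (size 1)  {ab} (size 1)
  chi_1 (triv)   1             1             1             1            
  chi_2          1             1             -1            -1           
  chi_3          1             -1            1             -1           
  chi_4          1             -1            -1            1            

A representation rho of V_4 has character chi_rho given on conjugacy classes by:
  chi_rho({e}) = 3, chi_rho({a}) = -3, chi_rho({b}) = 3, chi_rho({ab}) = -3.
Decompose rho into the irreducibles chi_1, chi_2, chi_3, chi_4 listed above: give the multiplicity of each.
Multiplicities: chi_1: 0, chi_2: 0, chi_3: 3, chi_4: 0.

Argument: Use <chi_rho, chi> = (1/|G|) sum_C |C| * chi_rho(C) * conj(chi(C)) with |G| = 4 for each irreducible chi in the table:
  <chi_rho, chi_1> = (1/4)[1*(3)*conj(1) + 1*(-3)*conj(1) + 1*(3)*conj(1) + 1*(-3)*conj(1)]
      = (1/4)[(3) + (-3) + (3) + (-3)] = 0/4 = 0
  <chi_rho, chi_2> = (1/4)[1*(3)*conj(1) + 1*(-3)*conj(1) + 1*(3)*conj(-1) + 1*(-3)*conj(-1)]
      = (1/4)[(3) + (-3) + (-3) + (3)] = 0/4 = 0
  <chi_rho, chi_3> = (1/4)[1*(3)*conj(1) + 1*(-3)*conj(-1) + 1*(3)*conj(1) + 1*(-3)*conj(-1)]
      = (1/4)[(3) + (3) + (3) + (3)] = 12/4 = 3
  <chi_rho, chi_4> = (1/4)[1*(3)*conj(1) + 1*(-3)*conj(-1) + 1*(3)*conj(-1) + 1*(-3)*conj(1)]
      = (1/4)[(3) + (3) + (-3) + (-3)] = 0/4 = 0
Dimension check: dim(rho) = sum (mult * dim) = 0*1 + 0*1 + 3*1 + 0*1 = 3 = chi_rho(e) = 3.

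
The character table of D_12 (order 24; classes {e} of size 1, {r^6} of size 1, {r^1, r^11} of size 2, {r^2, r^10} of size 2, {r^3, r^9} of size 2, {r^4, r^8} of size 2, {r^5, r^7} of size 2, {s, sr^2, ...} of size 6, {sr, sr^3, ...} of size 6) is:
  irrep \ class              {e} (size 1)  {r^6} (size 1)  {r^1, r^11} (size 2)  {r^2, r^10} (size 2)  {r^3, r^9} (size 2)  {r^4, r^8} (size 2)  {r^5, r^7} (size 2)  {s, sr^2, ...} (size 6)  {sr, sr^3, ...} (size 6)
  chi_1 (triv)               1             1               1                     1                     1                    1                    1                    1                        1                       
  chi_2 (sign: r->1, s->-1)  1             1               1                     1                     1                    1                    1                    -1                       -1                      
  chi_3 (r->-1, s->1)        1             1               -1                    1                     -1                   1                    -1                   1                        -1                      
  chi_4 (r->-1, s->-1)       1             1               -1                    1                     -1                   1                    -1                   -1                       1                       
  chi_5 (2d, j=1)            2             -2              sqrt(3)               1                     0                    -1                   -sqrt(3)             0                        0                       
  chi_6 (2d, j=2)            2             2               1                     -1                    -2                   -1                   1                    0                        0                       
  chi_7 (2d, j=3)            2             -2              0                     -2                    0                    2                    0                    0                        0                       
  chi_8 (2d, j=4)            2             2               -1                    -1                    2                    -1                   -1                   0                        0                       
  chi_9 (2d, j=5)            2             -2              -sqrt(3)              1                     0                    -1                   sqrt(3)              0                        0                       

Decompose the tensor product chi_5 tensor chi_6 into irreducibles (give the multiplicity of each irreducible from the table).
chi_5 tensor chi_6 = chi_5 + chi_7 (all other irreducibles have multiplicity 0).

Proof sketch: The character of a tensor product is the pointwise product (chi_5 * chi_6)(C) = chi_5(C) * chi_6(C):
  {e}: (2)*(2), {r^6}: (-2)*(2), {r^1, r^11}: (sqrt(3))*(1), {r^2, r^10}: (1)*(-1), {r^3, r^9}: (0)*(-2), {r^4, r^8}: (-1)*(-1), {r^5, r^7}: (-sqrt(3))*(1), {s, sr^2, ...}: (0)*(0), {sr, sr^3, ...}: (0)*(0)
so (chi_5 * chi_6) takes values
  {e} -> 4, {r^6} -> -4, {r^1, r^11} -> sqrt(3), {r^2, r^10} -> -1, {r^3, r^9} -> 0, {r^4, r^8} -> 1, {r^5, r^7} -> -sqrt(3), {s, sr^2, ...} -> 0, {sr, sr^3, ...} -> 0.
Now take the inner product of this character with each irreducible chi from the table, <chi_5*chi_6, chi> = (1/24) sum_C |C| (chi_5*chi_6)(C) conj(chi(C)):
  <chi_5*chi_6, chi_1> = (1/24)[1*(4)*conj(1) + 1*(-4)*conj(1) + 2*(sqrt(3))*conj(1) + 2*(-1)*conj(1) + 2*(0)*conj(1) + 2*(1)*conj(1) + 2*(-sqrt(3))*conj(1) + 6*(0)*conj(1) + 6*(0)*conj(1)]
      = (1/24)[(4) + (-4) + (2*sqrt(3)) + (-2) + (0) + (2) + (-2*sqrt(3)) + (0) + (0)] = 0/24 = 0
  <chi_5*chi_6, chi_2> = (1/24)[1*(4)*conj(1) + 1*(-4)*conj(1) + 2*(sqrt(3))*conj(1) + 2*(-1)*conj(1) + 2*(0)*conj(1) + 2*(1)*conj(1) + 2*(-sqrt(3))*conj(1) + 6*(0)*conj(-1) + 6*(0)*conj(-1)]
      = (1/24)[(4) + (-4) + (2*sqrt(3)) + (-2) + (0) + (2) + (-2*sqrt(3)) + (0) + (0)] = 0/24 = 0
  <chi_5*chi_6, chi_3> = (1/24)[1*(4)*conj(1) + 1*(-4)*conj(1) + 2*(sqrt(3))*conj(-1) + 2*(-1)*conj(1) + 2*(0)*conj(-1) + 2*(1)*conj(1) + 2*(-sqrt(3))*conj(-1) + 6*(0)*conj(1) + 6*(0)*conj(-1)]
      = (1/24)[(4) + (-4) + (-2*sqrt(3)) + (-2) + (0) + (2) + (2*sqrt(3)) + (0) + (0)] = 0/24 = 0
  <chi_5*chi_6, chi_4> = (1/24)[1*(4)*conj(1) + 1*(-4)*conj(1) + 2*(sqrt(3))*conj(-1) + 2*(-1)*conj(1) + 2*(0)*conj(-1) + 2*(1)*conj(1) + 2*(-sqrt(3))*conj(-1) + 6*(0)*conj(-1) + 6*(0)*conj(1)]
      = (1/24)[(4) + (-4) + (-2*sqrt(3)) + (-2) + (0) + (2) + (2*sqrt(3)) + (0) + (0)] = 0/24 = 0
  <chi_5*chi_6, chi_5> = (1/24)[1*(4)*conj(2) + 1*(-4)*conj(-2) + 2*(sqrt(3))*conj(sqrt(3)) + 2*(-1)*conj(1) + 2*(0)*conj(0) + 2*(1)*conj(-1) + 2*(-sqrt(3))*conj(-sqrt(3)) + 6*(0)*conj(0) + 6*(0)*conj(0)]
      = (1/24)[(8) + (8) + (6) + (-2) + (0) + (-2) + (6) + (0) + (0)] = 24/24 = 1
  <chi_5*chi_6, chi_6> = (1/24)[1*(4)*conj(2) + 1*(-4)*conj(2) + 2*(sqrt(3))*conj(1) + 2*(-1)*conj(-1) + 2*(0)*conj(-2) + 2*(1)*conj(-1) + 2*(-sqrt(3))*conj(1) + 6*(0)*conj(0) + 6*(0)*conj(0)]
      = (1/24)[(8) + (-8) + (2*sqrt(3)) + (2) + (0) + (-2) + (-2*sqrt(3)) + (0) + (0)] = 0/24 = 0
  <chi_5*chi_6, chi_7> = (1/24)[1*(4)*conj(2) + 1*(-4)*conj(-2) + 2*(sqrt(3))*conj(0) + 2*(-1)*conj(-2) + 2*(0)*conj(0) + 2*(1)*conj(2) + 2*(-sqrt(3))*conj(0) + 6*(0)*conj(0) + 6*(0)*conj(0)]
      = (1/24)[(8) + (8) + (0) + (4) + (0) + (4) + (0) + (0) + (0)] = 24/24 = 1
  <chi_5*chi_6, chi_8> = (1/24)[1*(4)*conj(2) + 1*(-4)*conj(2) + 2*(sqrt(3))*conj(-1) + 2*(-1)*conj(-1) + 2*(0)*conj(2) + 2*(1)*conj(-1) + 2*(-sqrt(3))*conj(-1) + 6*(0)*conj(0) + 6*(0)*conj(0)]
      = (1/24)[(8) + (-8) + (-2*sqrt(3)) + (2) + (0) + (-2) + (2*sqrt(3)) + (0) + (0)] = 0/24 = 0
  <chi_5*chi_6, chi_9> = (1/24)[1*(4)*conj(2) + 1*(-4)*conj(-2) + 2*(sqrt(3))*conj(-sqrt(3)) + 2*(-1)*conj(1) + 2*(0)*conj(0) + 2*(1)*conj(-1) + 2*(-sqrt(3))*conj(sqrt(3)) + 6*(0)*conj(0) + 6*(0)*conj(0)]
      = (1/24)[(8) + (8) + (-6) + (-2) + (0) + (-2) + (-6) + (0) + (0)] = 0/24 = 0
Hence the multiplicities are chi_5: 1, chi_7: 1. Dimension check: dim(chi_5)*dim(chi_6) = 2*2 = 4 and sum (mult * dim) = 1*2 + 1*2 = 4.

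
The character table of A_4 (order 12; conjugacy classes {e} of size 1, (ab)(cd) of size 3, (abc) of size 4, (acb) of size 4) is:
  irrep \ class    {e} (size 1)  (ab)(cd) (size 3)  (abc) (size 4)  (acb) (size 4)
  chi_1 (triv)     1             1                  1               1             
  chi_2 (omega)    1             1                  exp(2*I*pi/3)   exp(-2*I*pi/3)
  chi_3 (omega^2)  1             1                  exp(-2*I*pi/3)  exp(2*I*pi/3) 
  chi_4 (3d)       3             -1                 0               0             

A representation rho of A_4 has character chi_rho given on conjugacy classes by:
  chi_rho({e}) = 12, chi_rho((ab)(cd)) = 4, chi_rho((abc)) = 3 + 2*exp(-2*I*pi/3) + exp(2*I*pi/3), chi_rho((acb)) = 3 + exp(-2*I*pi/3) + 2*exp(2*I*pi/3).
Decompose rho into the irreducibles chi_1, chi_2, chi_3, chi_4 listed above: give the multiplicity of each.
Multiplicities: chi_1: 3, chi_2: 1, chi_3: 2, chi_4: 2.

Solution. Use <chi_rho, chi> = (1/|G|) sum_C |C| * chi_rho(C) * conj(chi(C)) with |G| = 12 for each irreducible chi in the table:
  <chi_rho, chi_1> = (1/12)[1*(12)*conj(1) + 3*(4)*conj(1) + 4*(3 + 2*exp(-2*I*pi/3) + exp(2*I*pi/3))*conj(1) + 4*(3 + exp(-2*I*pi/3) + 2*exp(2*I*pi/3))*conj(1)]
      = (1/12)[(12) + (12) + (12 + 8*exp(-2*I*pi/3) + 4*exp(2*I*pi/3)) + (12 + 4*exp(-2*I*pi/3) + 8*exp(2*I*pi/3))] = 36/12 = 3
  <chi_rho, chi_2> = (1/12)[1*(12)*conj(1) + 3*(4)*conj(1) + 4*(3 + 2*exp(-2*I*pi/3) + exp(2*I*pi/3))*conj(exp(2*I*pi/3)) + 4*(3 + exp(-2*I*pi/3) + 2*exp(2*I*pi/3))*conj(exp(-2*I*pi/3))]
      = (1/12)[(12) + (12) + (4 + 12*exp(-2*I*pi/3) + 8*exp(2*I*pi/3)) + (4 + 8*exp(-2*I*pi/3) + 12*exp(2*I*pi/3))] = 12/12 = 1
  <chi_rho, chi_3> = (1/12)[1*(12)*conj(1) + 3*(4)*conj(1) + 4*(3 + 2*exp(-2*I*pi/3) + exp(2*I*pi/3))*conj(exp(-2*I*pi/3)) + 4*(3 + exp(-2*I*pi/3) + 2*exp(2*I*pi/3))*conj(exp(2*I*pi/3))]
      = (1/12)[(12) + (12) + (8 + 4*exp(-2*I*pi/3) + 12*exp(2*I*pi/3)) + (8 + 12*exp(-2*I*pi/3) + 4*exp(2*I*pi/3))] = 24/12 = 2
  <chi_rho, chi_4> = (1/12)[1*(12)*conj(3) + 3*(4)*conj(-1) + 4*(3 + 2*exp(-2*I*pi/3) + exp(2*I*pi/3))*conj(0) + 4*(3 + exp(-2*I*pi/3) + 2*exp(2*I*pi/3))*conj(0)]
      = (1/12)[(36) + (-12) + (0) + (0)] = 24/12 = 2
(Exp terms are combined using exp(i*s)*conj(exp(i*t)) = exp(i*(s-t)), and sums of them are collapsed using the identity that for every m > 1 the m distinct m-th roots of unity sum to 0, e.g. 1 + exp(2*I*pi/3) + exp(-2*I*pi/3) = 0.)
Dimension check: dim(rho) = sum (mult * dim) = 3*1 + 1*1 + 2*1 + 2*3 = 12 = chi_rho(e) = 12.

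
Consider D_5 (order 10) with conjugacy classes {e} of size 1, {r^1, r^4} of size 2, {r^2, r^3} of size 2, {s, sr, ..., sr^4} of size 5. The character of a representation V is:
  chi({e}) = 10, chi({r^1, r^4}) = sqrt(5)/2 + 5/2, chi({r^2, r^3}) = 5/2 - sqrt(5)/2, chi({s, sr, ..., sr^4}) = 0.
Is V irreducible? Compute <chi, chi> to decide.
Not irreducible (reducible): <chi, chi> = 13 > 1.

Derivation: <chi, chi> = (1/|G|) sum_C |C| * |chi(C)|^2 = (1/10)[1*|10|^2 + 2*|sqrt(5)/2 + 5/2|^2 + 2*|5/2 - sqrt(5)/2|^2 + 5*|0|^2]
  = (1/10)[(100) + (5*sqrt(5) + 15) + (15 - 5*sqrt(5)) + (0)] = 130/10 = 13.
A character is irreducible iff <chi, chi> = 1, so this representation is reducible.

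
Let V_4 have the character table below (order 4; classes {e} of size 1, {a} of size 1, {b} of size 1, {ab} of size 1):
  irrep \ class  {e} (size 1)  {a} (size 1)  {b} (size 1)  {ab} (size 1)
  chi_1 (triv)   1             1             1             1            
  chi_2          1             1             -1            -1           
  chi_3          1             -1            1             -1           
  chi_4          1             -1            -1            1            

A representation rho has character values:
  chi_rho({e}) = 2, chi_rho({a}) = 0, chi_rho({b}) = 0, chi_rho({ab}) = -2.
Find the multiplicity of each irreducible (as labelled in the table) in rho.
Multiplicities: chi_1: 0, chi_2: 1, chi_3: 1, chi_4: 0.

Justification: Use <chi_rho, chi> = (1/|G|) sum_C |C| * chi_rho(C) * conj(chi(C)) with |G| = 4 for each irreducible chi in the table:
  <chi_rho, chi_1> = (1/4)[1*(2)*conj(1) + 1*(0)*conj(1) + 1*(0)*conj(1) + 1*(-2)*conj(1)]
      = (1/4)[(2) + (0) + (0) + (-2)] = 0/4 = 0
  <chi_rho, chi_2> = (1/4)[1*(2)*conj(1) + 1*(0)*conj(1) + 1*(0)*conj(-1) + 1*(-2)*conj(-1)]
      = (1/4)[(2) + (0) + (0) + (2)] = 4/4 = 1
  <chi_rho, chi_3> = (1/4)[1*(2)*conj(1) + 1*(0)*conj(-1) + 1*(0)*conj(1) + 1*(-2)*conj(-1)]
      = (1/4)[(2) + (0) + (0) + (2)] = 4/4 = 1
  <chi_rho, chi_4> = (1/4)[1*(2)*conj(1) + 1*(0)*conj(-1) + 1*(0)*conj(-1) + 1*(-2)*conj(1)]
      = (1/4)[(2) + (0) + (0) + (-2)] = 0/4 = 0
Dimension check: dim(rho) = sum (mult * dim) = 0*1 + 1*1 + 1*1 + 0*1 = 2 = chi_rho(e) = 2.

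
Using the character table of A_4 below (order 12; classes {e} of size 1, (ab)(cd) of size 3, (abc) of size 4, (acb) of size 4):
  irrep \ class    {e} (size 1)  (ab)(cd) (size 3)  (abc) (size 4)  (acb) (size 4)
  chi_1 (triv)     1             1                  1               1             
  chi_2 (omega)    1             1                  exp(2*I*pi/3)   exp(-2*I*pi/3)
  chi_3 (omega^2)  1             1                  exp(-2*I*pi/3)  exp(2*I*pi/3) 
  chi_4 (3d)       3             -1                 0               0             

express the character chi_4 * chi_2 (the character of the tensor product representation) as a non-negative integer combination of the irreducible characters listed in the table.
chi_4 tensor chi_2 = chi_4 (all other irreducibles have multiplicity 0).

Explanation: The character of a tensor product is the pointwise product (chi_4 * chi_2)(C) = chi_4(C) * chi_2(C):
  {e}: (3)*(1), (ab)(cd): (-1)*(1), (abc): (0)*(exp(2*I*pi/3)), (acb): (0)*(exp(-2*I*pi/3))
so (chi_4 * chi_2) takes values
  {e} -> 3, (ab)(cd) -> -1, (abc) -> 0, (acb) -> 0.
Now take the inner product of this character with each irreducible chi from the table, <chi_4*chi_2, chi> = (1/12) sum_C |C| (chi_4*chi_2)(C) conj(chi(C)):
  <chi_4*chi_2, chi_1> = (1/12)[1*(3)*conj(1) + 3*(-1)*conj(1) + 4*(0)*conj(1) + 4*(0)*conj(1)]
      = (1/12)[(3) + (-3) + (0) + (0)] = 0/12 = 0
  <chi_4*chi_2, chi_2> = (1/12)[1*(3)*conj(1) + 3*(-1)*conj(1) + 4*(0)*conj(exp(2*I*pi/3)) + 4*(0)*conj(exp(-2*I*pi/3))]
      = (1/12)[(3) + (-3) + (0) + (0)] = 0/12 = 0
  <chi_4*chi_2, chi_3> = (1/12)[1*(3)*conj(1) + 3*(-1)*conj(1) + 4*(0)*conj(exp(-2*I*pi/3)) + 4*(0)*conj(exp(2*I*pi/3))]
      = (1/12)[(3) + (-3) + (0) + (0)] = 0/12 = 0
  <chi_4*chi_2, chi_4> = (1/12)[1*(3)*conj(3) + 3*(-1)*conj(-1) + 4*(0)*conj(0) + 4*(0)*conj(0)]
      = (1/12)[(9) + (3) + (0) + (0)] = 12/12 = 1
(Exp terms are combined using exp(i*s)*conj(exp(i*t)) = exp(i*(s-t)), and sums of them are collapsed using the identity that for every m > 1 the m distinct m-th roots of unity sum to 0, e.g. 1 + exp(2*I*pi/3) + exp(-2*I*pi/3) = 0.)
Hence the multiplicities are chi_4: 1. Dimension check: dim(chi_4)*dim(chi_2) = 3*1 = 3 and sum (mult * dim) = 1*3 = 3.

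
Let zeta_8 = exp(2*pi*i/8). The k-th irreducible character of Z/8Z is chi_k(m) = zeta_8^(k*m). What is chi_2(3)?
chi_2(3) = zeta_8^6 = -I

Argument: chi_2(3) = zeta_8^(2*3) = zeta_8^6. Since zeta_8^8 = 1, this equals zeta_8^6 = exp(2*pi*i*6/8) = -I.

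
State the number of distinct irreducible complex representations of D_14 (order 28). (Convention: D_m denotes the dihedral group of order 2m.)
10

Solution. The number of irreducible complex representations of a finite group equals its number of conjugacy classes. D_14 has 10 conjugacy classes (n/2 + 3 for n even), so D_14 (order 28) has exactly 10 irreducible complex representations.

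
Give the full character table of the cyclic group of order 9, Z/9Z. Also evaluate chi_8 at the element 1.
Character table of Z/9Z (irreps indexed chi_0,...,chi_8 with chi_k(m) = zeta_9^(k*m), zeta_9 = exp(2*pi*i/9)):
  irrep \ class  {0} (size 1)  {1} (size 1)    {2} (size 1)    {3} (size 1)    {4} (size 1)    {5} (size 1)    {6} (size 1)    {7} (size 1)    {8} (size 1)  
  chi_0          1             1               1               1               1               1               1               1               1             
  chi_1          1             exp(2*I*pi/9)   exp(4*I*pi/9)   exp(2*I*pi/3)   exp(8*I*pi/9)   exp(-8*I*pi/9)  exp(-2*I*pi/3)  exp(-4*I*pi/9)  exp(-2*I*pi/9)
  chi_2          1             exp(4*I*pi/9)   exp(8*I*pi/9)   exp(-2*I*pi/3)  exp(-2*I*pi/9)  exp(2*I*pi/9)   exp(2*I*pi/3)   exp(-8*I*pi/9)  exp(-4*I*pi/9)
  chi_3          1             exp(2*I*pi/3)   exp(-2*I*pi/3)  1               exp(2*I*pi/3)   exp(-2*I*pi/3)  1               exp(2*I*pi/3)   exp(-2*I*pi/3)
  chi_4          1             exp(8*I*pi/9)   exp(-2*I*pi/9)  exp(2*I*pi/3)   exp(-4*I*pi/9)  exp(4*I*pi/9)   exp(-2*I*pi/3)  exp(2*I*pi/9)   exp(-8*I*pi/9)
  chi_5          1             exp(-8*I*pi/9)  exp(2*I*pi/9)   exp(-2*I*pi/3)  exp(4*I*pi/9)   exp(-4*I*pi/9)  exp(2*I*pi/3)   exp(-2*I*pi/9)  exp(8*I*pi/9) 
  chi_6          1             exp(-2*I*pi/3)  exp(2*I*pi/3)   1               exp(-2*I*pi/3)  exp(2*I*pi/3)   1               exp(-2*I*pi/3)  exp(2*I*pi/3) 
  chi_7          1             exp(-4*I*pi/9)  exp(-8*I*pi/9)  exp(2*I*pi/3)   exp(2*I*pi/9)   exp(-2*I*pi/9)  exp(-2*I*pi/3)  exp(8*I*pi/9)   exp(4*I*pi/9) 
  chi_8          1             exp(-2*I*pi/9)  exp(-4*I*pi/9)  exp(-2*I*pi/3)  exp(-8*I*pi/9)  exp(8*I*pi/9)   exp(2*I*pi/3)   exp(4*I*pi/9)   exp(2*I*pi/9) 

Spot check: chi_8(1) = zeta_9^(8*1) = zeta_9^8 = exp(-2*I*pi/9).

Justification: Z/9Z is abelian, so all 9 irreducible complex representations are 1-dimensional. They are given by chi_k(m) = zeta_9^(k*m) for k = 0,...,8. Row orthogonality: sum_m chi_k(m) conj(chi_l(m)) = 9 * [k = l].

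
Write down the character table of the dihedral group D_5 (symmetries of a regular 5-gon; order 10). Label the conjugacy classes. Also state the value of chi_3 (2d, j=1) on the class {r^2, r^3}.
Conjugacy classes: {e} of size 1, {r^1, r^4} of size 2, {r^2, r^3} of size 2, {s, sr, ..., sr^4} of size 5.
Character table:
  irrep \ class              {e} (size 1)  {r^1, r^4} (size 2)  {r^2, r^3} (size 2)  {s, sr, ..., sr^4} (size 5)
  chi_1 (triv)               1             1                    1                    1                          
  chi_2 (sign: r->1, s->-1)  1             1                    1                    -1                         
  chi_3 (2d, j=1)            2             -1/2 + sqrt(5)/2     -sqrt(5)/2 - 1/2     0                          
  chi_4 (2d, j=2)            2             -sqrt(5)/2 - 1/2     -1/2 + sqrt(5)/2     0                          

Spot check: chi_3 (2d, j=1) on {r^2, r^3} = -sqrt(5)/2 - 1/2.

Details: D_5 has order 2*5 = 10 with 4 conjugacy classes, hence 4 irreducibles. Sum of squared dims 1 + 1 + 4 + 4 = 10 = |G|. Linear characters come from the abelianisation; the 2-dimensional irreps have character r^k -> 2*cos(2*pi*j*k/5), reflections -> 0.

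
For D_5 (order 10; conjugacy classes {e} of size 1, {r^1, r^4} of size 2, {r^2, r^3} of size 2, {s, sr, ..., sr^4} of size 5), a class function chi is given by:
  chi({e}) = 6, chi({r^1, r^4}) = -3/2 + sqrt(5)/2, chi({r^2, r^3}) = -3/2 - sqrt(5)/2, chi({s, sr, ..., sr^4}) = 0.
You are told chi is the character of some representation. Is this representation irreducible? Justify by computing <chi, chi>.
Not irreducible (reducible): <chi, chi> = 5 > 1.

Derivation: <chi, chi> = (1/|G|) sum_C |C| * |chi(C)|^2 = (1/10)[1*|6|^2 + 2*|-3/2 + sqrt(5)/2|^2 + 2*|-3/2 - sqrt(5)/2|^2 + 5*|0|^2]
  = (1/10)[(36) + (7 - 3*sqrt(5)) + (3*sqrt(5) + 7) + (0)] = 50/10 = 5.
A character is irreducible iff <chi, chi> = 1, so this representation is reducible.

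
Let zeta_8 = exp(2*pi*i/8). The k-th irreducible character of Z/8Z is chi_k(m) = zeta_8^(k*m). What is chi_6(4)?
chi_6(4) = zeta_8^24 = 1

Why: chi_6(4) = zeta_8^(6*4) = zeta_8^24. Since zeta_8^8 = 1, this equals zeta_8^0 = exp(2*pi*i*0/8) = 1.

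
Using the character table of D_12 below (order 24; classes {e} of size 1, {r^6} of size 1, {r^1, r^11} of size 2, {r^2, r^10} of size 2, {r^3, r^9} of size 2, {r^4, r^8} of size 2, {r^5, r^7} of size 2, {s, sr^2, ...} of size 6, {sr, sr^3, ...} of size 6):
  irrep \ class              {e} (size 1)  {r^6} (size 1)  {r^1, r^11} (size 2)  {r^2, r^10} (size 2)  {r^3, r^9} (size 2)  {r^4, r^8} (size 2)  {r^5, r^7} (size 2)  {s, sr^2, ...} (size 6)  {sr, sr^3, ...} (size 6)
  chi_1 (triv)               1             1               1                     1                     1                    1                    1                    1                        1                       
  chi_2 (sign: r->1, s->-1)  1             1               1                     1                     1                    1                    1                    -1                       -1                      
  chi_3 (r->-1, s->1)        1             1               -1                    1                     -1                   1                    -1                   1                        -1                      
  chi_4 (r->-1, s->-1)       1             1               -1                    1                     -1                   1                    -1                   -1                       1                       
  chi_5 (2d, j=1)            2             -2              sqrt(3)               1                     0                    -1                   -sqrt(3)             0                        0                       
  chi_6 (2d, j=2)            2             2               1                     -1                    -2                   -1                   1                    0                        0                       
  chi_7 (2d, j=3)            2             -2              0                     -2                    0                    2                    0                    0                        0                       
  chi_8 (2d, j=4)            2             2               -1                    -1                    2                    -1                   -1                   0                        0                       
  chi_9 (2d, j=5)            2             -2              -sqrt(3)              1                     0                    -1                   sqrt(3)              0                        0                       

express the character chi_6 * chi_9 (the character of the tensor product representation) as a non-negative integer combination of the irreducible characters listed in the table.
chi_6 tensor chi_9 = chi_7 + chi_9 (all other irreducibles have multiplicity 0).

The character of a tensor product is the pointwise product (chi_6 * chi_9)(C) = chi_6(C) * chi_9(C):
  {e}: (2)*(2), {r^6}: (2)*(-2), {r^1, r^11}: (1)*(-sqrt(3)), {r^2, r^10}: (-1)*(1), {r^3, r^9}: (-2)*(0), {r^4, r^8}: (-1)*(-1), {r^5, r^7}: (1)*(sqrt(3)), {s, sr^2, ...}: (0)*(0), {sr, sr^3, ...}: (0)*(0)
so (chi_6 * chi_9) takes values
  {e} -> 4, {r^6} -> -4, {r^1, r^11} -> -sqrt(3), {r^2, r^10} -> -1, {r^3, r^9} -> 0, {r^4, r^8} -> 1, {r^5, r^7} -> sqrt(3), {s, sr^2, ...} -> 0, {sr, sr^3, ...} -> 0.
Now take the inner product of this character with each irreducible chi from the table, <chi_6*chi_9, chi> = (1/24) sum_C |C| (chi_6*chi_9)(C) conj(chi(C)):
  <chi_6*chi_9, chi_1> = (1/24)[1*(4)*conj(1) + 1*(-4)*conj(1) + 2*(-sqrt(3))*conj(1) + 2*(-1)*conj(1) + 2*(0)*conj(1) + 2*(1)*conj(1) + 2*(sqrt(3))*conj(1) + 6*(0)*conj(1) + 6*(0)*conj(1)]
      = (1/24)[(4) + (-4) + (-2*sqrt(3)) + (-2) + (0) + (2) + (2*sqrt(3)) + (0) + (0)] = 0/24 = 0
  <chi_6*chi_9, chi_2> = (1/24)[1*(4)*conj(1) + 1*(-4)*conj(1) + 2*(-sqrt(3))*conj(1) + 2*(-1)*conj(1) + 2*(0)*conj(1) + 2*(1)*conj(1) + 2*(sqrt(3))*conj(1) + 6*(0)*conj(-1) + 6*(0)*conj(-1)]
      = (1/24)[(4) + (-4) + (-2*sqrt(3)) + (-2) + (0) + (2) + (2*sqrt(3)) + (0) + (0)] = 0/24 = 0
  <chi_6*chi_9, chi_3> = (1/24)[1*(4)*conj(1) + 1*(-4)*conj(1) + 2*(-sqrt(3))*conj(-1) + 2*(-1)*conj(1) + 2*(0)*conj(-1) + 2*(1)*conj(1) + 2*(sqrt(3))*conj(-1) + 6*(0)*conj(1) + 6*(0)*conj(-1)]
      = (1/24)[(4) + (-4) + (2*sqrt(3)) + (-2) + (0) + (2) + (-2*sqrt(3)) + (0) + (0)] = 0/24 = 0
  <chi_6*chi_9, chi_4> = (1/24)[1*(4)*conj(1) + 1*(-4)*conj(1) + 2*(-sqrt(3))*conj(-1) + 2*(-1)*conj(1) + 2*(0)*conj(-1) + 2*(1)*conj(1) + 2*(sqrt(3))*conj(-1) + 6*(0)*conj(-1) + 6*(0)*conj(1)]
      = (1/24)[(4) + (-4) + (2*sqrt(3)) + (-2) + (0) + (2) + (-2*sqrt(3)) + (0) + (0)] = 0/24 = 0
  <chi_6*chi_9, chi_5> = (1/24)[1*(4)*conj(2) + 1*(-4)*conj(-2) + 2*(-sqrt(3))*conj(sqrt(3)) + 2*(-1)*conj(1) + 2*(0)*conj(0) + 2*(1)*conj(-1) + 2*(sqrt(3))*conj(-sqrt(3)) + 6*(0)*conj(0) + 6*(0)*conj(0)]
      = (1/24)[(8) + (8) + (-6) + (-2) + (0) + (-2) + (-6) + (0) + (0)] = 0/24 = 0
  <chi_6*chi_9, chi_6> = (1/24)[1*(4)*conj(2) + 1*(-4)*conj(2) + 2*(-sqrt(3))*conj(1) + 2*(-1)*conj(-1) + 2*(0)*conj(-2) + 2*(1)*conj(-1) + 2*(sqrt(3))*conj(1) + 6*(0)*conj(0) + 6*(0)*conj(0)]
      = (1/24)[(8) + (-8) + (-2*sqrt(3)) + (2) + (0) + (-2) + (2*sqrt(3)) + (0) + (0)] = 0/24 = 0
  <chi_6*chi_9, chi_7> = (1/24)[1*(4)*conj(2) + 1*(-4)*conj(-2) + 2*(-sqrt(3))*conj(0) + 2*(-1)*conj(-2) + 2*(0)*conj(0) + 2*(1)*conj(2) + 2*(sqrt(3))*conj(0) + 6*(0)*conj(0) + 6*(0)*conj(0)]
      = (1/24)[(8) + (8) + (0) + (4) + (0) + (4) + (0) + (0) + (0)] = 24/24 = 1
  <chi_6*chi_9, chi_8> = (1/24)[1*(4)*conj(2) + 1*(-4)*conj(2) + 2*(-sqrt(3))*conj(-1) + 2*(-1)*conj(-1) + 2*(0)*conj(2) + 2*(1)*conj(-1) + 2*(sqrt(3))*conj(-1) + 6*(0)*conj(0) + 6*(0)*conj(0)]
      = (1/24)[(8) + (-8) + (2*sqrt(3)) + (2) + (0) + (-2) + (-2*sqrt(3)) + (0) + (0)] = 0/24 = 0
  <chi_6*chi_9, chi_9> = (1/24)[1*(4)*conj(2) + 1*(-4)*conj(-2) + 2*(-sqrt(3))*conj(-sqrt(3)) + 2*(-1)*conj(1) + 2*(0)*conj(0) + 2*(1)*conj(-1) + 2*(sqrt(3))*conj(sqrt(3)) + 6*(0)*conj(0) + 6*(0)*conj(0)]
      = (1/24)[(8) + (8) + (6) + (-2) + (0) + (-2) + (6) + (0) + (0)] = 24/24 = 1
Hence the multiplicities are chi_7: 1, chi_9: 1. Dimension check: dim(chi_6)*dim(chi_9) = 2*2 = 4 and sum (mult * dim) = 1*2 + 1*2 = 4.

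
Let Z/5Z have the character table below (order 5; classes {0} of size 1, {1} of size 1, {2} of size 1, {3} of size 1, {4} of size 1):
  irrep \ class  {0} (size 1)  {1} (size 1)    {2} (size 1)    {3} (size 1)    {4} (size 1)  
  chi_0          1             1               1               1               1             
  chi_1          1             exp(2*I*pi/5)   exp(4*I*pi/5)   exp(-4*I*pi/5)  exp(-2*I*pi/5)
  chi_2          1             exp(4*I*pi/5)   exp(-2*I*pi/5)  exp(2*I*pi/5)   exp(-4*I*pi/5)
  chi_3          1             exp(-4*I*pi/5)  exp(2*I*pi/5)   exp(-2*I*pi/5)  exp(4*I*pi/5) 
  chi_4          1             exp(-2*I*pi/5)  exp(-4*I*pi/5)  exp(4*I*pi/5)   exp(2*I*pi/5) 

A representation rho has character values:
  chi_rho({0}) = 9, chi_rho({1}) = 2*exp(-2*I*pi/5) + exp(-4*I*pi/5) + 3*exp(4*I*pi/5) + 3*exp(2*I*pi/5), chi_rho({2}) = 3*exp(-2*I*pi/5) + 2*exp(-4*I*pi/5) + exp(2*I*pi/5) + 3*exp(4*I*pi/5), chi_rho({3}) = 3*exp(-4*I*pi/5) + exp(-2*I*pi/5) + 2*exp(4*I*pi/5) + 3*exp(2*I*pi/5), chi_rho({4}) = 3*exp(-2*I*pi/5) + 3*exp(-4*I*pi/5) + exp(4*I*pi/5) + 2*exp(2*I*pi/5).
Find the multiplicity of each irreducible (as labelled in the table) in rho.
Multiplicities: chi_0: 0, chi_1: 3, chi_2: 3, chi_3: 1, chi_4: 2.

Solution. Use <chi_rho, chi> = (1/|G|) sum_C |C| * chi_rho(C) * conj(chi(C)) with |G| = 5 for each irreducible chi in the table:
  <chi_rho, chi_0> = (1/5)[1*(9)*conj(1) + 1*(2*exp(-2*I*pi/5) + exp(-4*I*pi/5) + 3*exp(4*I*pi/5) + 3*exp(2*I*pi/5))*conj(1) + 1*(3*exp(-2*I*pi/5) + 2*exp(-4*I*pi/5) + exp(2*I*pi/5) + 3*exp(4*I*pi/5))*conj(1) + 1*(3*exp(-4*I*pi/5) + exp(-2*I*pi/5) + 2*exp(4*I*pi/5) + 3*exp(2*I*pi/5))*conj(1) + 1*(3*exp(-2*I*pi/5) + 3*exp(-4*I*pi/5) + exp(4*I*pi/5) + 2*exp(2*I*pi/5))*conj(1)]
      = (1/5)[(9) + (2*exp(-2*I*pi/5) + exp(-4*I*pi/5) + 3*exp(4*I*pi/5) + 3*exp(2*I*pi/5)) + (3*exp(-2*I*pi/5) + 2*exp(-4*I*pi/5) + exp(2*I*pi/5) + 3*exp(4*I*pi/5)) + (3*exp(-4*I*pi/5) + exp(-2*I*pi/5) + 2*exp(4*I*pi/5) + 3*exp(2*I*pi/5)) + (3*exp(-2*I*pi/5) + 3*exp(-4*I*pi/5) + exp(4*I*pi/5) + 2*exp(2*I*pi/5))] = 0/5 = 0
  <chi_rho, chi_1> = (1/5)[1*(9)*conj(1) + 1*(2*exp(-2*I*pi/5) + exp(-4*I*pi/5) + 3*exp(4*I*pi/5) + 3*exp(2*I*pi/5))*conj(exp(2*I*pi/5)) + 1*(3*exp(-2*I*pi/5) + 2*exp(-4*I*pi/5) + exp(2*I*pi/5) + 3*exp(4*I*pi/5))*conj(exp(4*I*pi/5)) + 1*(3*exp(-4*I*pi/5) + exp(-2*I*pi/5) + 2*exp(4*I*pi/5) + 3*exp(2*I*pi/5))*conj(exp(-4*I*pi/5)) + 1*(3*exp(-2*I*pi/5) + 3*exp(-4*I*pi/5) + exp(4*I*pi/5) + 2*exp(2*I*pi/5))*conj(exp(-2*I*pi/5))]
      = (1/5)[(9) + (3 + 2*exp(-4*I*pi/5) + exp(4*I*pi/5) + 3*exp(2*I*pi/5)) + (3 + exp(-2*I*pi/5) + 3*exp(4*I*pi/5) + 2*exp(2*I*pi/5)) + (3 + 2*exp(-2*I*pi/5) + 3*exp(-4*I*pi/5) + exp(2*I*pi/5)) + (3 + 3*exp(-2*I*pi/5) + exp(-4*I*pi/5) + 2*exp(4*I*pi/5))] = 15/5 = 3
  <chi_rho, chi_2> = (1/5)[1*(9)*conj(1) + 1*(2*exp(-2*I*pi/5) + exp(-4*I*pi/5) + 3*exp(4*I*pi/5) + 3*exp(2*I*pi/5))*conj(exp(4*I*pi/5)) + 1*(3*exp(-2*I*pi/5) + 2*exp(-4*I*pi/5) + exp(2*I*pi/5) + 3*exp(4*I*pi/5))*conj(exp(-2*I*pi/5)) + 1*(3*exp(-4*I*pi/5) + exp(-2*I*pi/5) + 2*exp(4*I*pi/5) + 3*exp(2*I*pi/5))*conj(exp(2*I*pi/5)) + 1*(3*exp(-2*I*pi/5) + 3*exp(-4*I*pi/5) + exp(4*I*pi/5) + 2*exp(2*I*pi/5))*conj(exp(-4*I*pi/5))]
      = (1/5)[(9) + (3 + 3*exp(-2*I*pi/5) + exp(2*I*pi/5) + 2*exp(4*I*pi/5)) + (3 + 2*exp(-2*I*pi/5) + 3*exp(-4*I*pi/5) + exp(4*I*pi/5)) + (3 + exp(-4*I*pi/5) + 3*exp(4*I*pi/5) + 2*exp(2*I*pi/5)) + (3 + 2*exp(-4*I*pi/5) + exp(-2*I*pi/5) + 3*exp(2*I*pi/5))] = 15/5 = 3
  <chi_rho, chi_3> = (1/5)[1*(9)*conj(1) + 1*(2*exp(-2*I*pi/5) + exp(-4*I*pi/5) + 3*exp(4*I*pi/5) + 3*exp(2*I*pi/5))*conj(exp(-4*I*pi/5)) + 1*(3*exp(-2*I*pi/5) + 2*exp(-4*I*pi/5) + exp(2*I*pi/5) + 3*exp(4*I*pi/5))*conj(exp(2*I*pi/5)) + 1*(3*exp(-4*I*pi/5) + exp(-2*I*pi/5) + 2*exp(4*I*pi/5) + 3*exp(2*I*pi/5))*conj(exp(-2*I*pi/5)) + 1*(3*exp(-2*I*pi/5) + 3*exp(-4*I*pi/5) + exp(4*I*pi/5) + 2*exp(2*I*pi/5))*conj(exp(4*I*pi/5))]
      = (1/5)[(9) + (1 + 3*exp(-2*I*pi/5) + 3*exp(-4*I*pi/5) + 2*exp(2*I*pi/5)) + (1 + 3*exp(-4*I*pi/5) + 2*exp(4*I*pi/5) + 3*exp(2*I*pi/5)) + (1 + 3*exp(-2*I*pi/5) + 2*exp(-4*I*pi/5) + 3*exp(4*I*pi/5)) + (1 + 2*exp(-2*I*pi/5) + 3*exp(4*I*pi/5) + 3*exp(2*I*pi/5))] = 5/5 = 1
  <chi_rho, chi_4> = (1/5)[1*(9)*conj(1) + 1*(2*exp(-2*I*pi/5) + exp(-4*I*pi/5) + 3*exp(4*I*pi/5) + 3*exp(2*I*pi/5))*conj(exp(-2*I*pi/5)) + 1*(3*exp(-2*I*pi/5) + 2*exp(-4*I*pi/5) + exp(2*I*pi/5) + 3*exp(4*I*pi/5))*conj(exp(-4*I*pi/5)) + 1*(3*exp(-4*I*pi/5) + exp(-2*I*pi/5) + 2*exp(4*I*pi/5) + 3*exp(2*I*pi/5))*conj(exp(4*I*pi/5)) + 1*(3*exp(-2*I*pi/5) + 3*exp(-4*I*pi/5) + exp(4*I*pi/5) + 2*exp(2*I*pi/5))*conj(exp(2*I*pi/5))]
      = (1/5)[(9) + (2 + 3*exp(-4*I*pi/5) + exp(-2*I*pi/5) + 3*exp(4*I*pi/5)) + (2 + 3*exp(-2*I*pi/5) + exp(-4*I*pi/5) + 3*exp(2*I*pi/5)) + (2 + 3*exp(-2*I*pi/5) + exp(4*I*pi/5) + 3*exp(2*I*pi/5)) + (2 + 3*exp(-4*I*pi/5) + exp(2*I*pi/5) + 3*exp(4*I*pi/5))] = 10/5 = 2
(Exp terms are combined using exp(i*s)*conj(exp(i*t)) = exp(i*(s-t)), and sums of them are collapsed using the identity that for every m > 1 the m distinct m-th roots of unity sum to 0, e.g. 1 + exp(2*I*pi/3) + exp(-2*I*pi/3) = 0.)
Dimension check: dim(rho) = sum (mult * dim) = 0*1 + 3*1 + 3*1 + 1*1 + 2*1 = 9 = chi_rho(e) = 9.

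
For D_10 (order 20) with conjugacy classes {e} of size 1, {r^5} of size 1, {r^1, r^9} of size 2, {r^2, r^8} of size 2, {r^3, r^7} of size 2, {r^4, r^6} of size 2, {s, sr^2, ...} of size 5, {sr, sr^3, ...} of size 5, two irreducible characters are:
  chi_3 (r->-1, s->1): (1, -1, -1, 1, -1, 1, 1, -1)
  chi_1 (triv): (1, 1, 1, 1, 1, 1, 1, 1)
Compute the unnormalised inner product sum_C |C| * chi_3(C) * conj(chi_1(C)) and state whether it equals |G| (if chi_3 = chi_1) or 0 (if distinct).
Sum = 0; so <chi_3, chi_1> = 0 (distinct irreducibles are orthogonal).

Explanation: Compute term by term over conjugacy classes (|C| * chi_3(C) * conj(chi_1(C))):
  1*(1)*conj(1) + 1*(-1)*conj(1) + 2*(-1)*conj(1) + 2*(1)*conj(1) + 2*(-1)*conj(1) + 2*(1)*conj(1) + 5*(1)*conj(1) + 5*(-1)*conj(1)
  = (1) + (-1) + (-2) + (2) + (-2) + (2) + (5) + (-5)
  = 0.
Dividing by |G| = 20 gives 0/20 = 0, matching the row-orthogonality relation <chi_3, chi_1> = [chi_3 = chi_1].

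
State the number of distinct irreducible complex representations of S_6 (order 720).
11

Justification: The number of irreducible complex representations of a finite group equals its number of conjugacy classes. Conjugacy classes in S_6 correspond to cycle types, i.e. partitions of 6; there are p(6) = 11 of them, so S_6 (order 720) has exactly 11 irreducible complex representations.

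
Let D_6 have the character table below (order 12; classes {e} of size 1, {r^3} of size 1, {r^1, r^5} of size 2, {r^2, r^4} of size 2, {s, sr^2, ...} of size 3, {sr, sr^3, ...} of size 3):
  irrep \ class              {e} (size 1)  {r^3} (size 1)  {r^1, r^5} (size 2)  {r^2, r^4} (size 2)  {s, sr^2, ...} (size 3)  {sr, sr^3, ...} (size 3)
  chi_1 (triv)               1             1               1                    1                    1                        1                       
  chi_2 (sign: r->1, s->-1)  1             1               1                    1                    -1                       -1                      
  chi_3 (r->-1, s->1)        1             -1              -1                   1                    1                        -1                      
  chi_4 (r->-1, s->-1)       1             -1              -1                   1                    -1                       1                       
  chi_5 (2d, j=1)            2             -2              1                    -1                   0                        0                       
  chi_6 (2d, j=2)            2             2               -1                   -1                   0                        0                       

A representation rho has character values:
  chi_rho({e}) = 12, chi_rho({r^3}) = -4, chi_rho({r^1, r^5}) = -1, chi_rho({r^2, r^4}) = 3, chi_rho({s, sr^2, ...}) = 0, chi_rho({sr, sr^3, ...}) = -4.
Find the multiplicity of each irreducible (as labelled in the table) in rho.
Multiplicities: chi_1: 0, chi_2: 2, chi_3: 3, chi_4: 1, chi_5: 2, chi_6: 1.

Explanation: Use <chi_rho, chi> = (1/|G|) sum_C |C| * chi_rho(C) * conj(chi(C)) with |G| = 12 for each irreducible chi in the table:
  <chi_rho, chi_1> = (1/12)[1*(12)*conj(1) + 1*(-4)*conj(1) + 2*(-1)*conj(1) + 2*(3)*conj(1) + 3*(0)*conj(1) + 3*(-4)*conj(1)]
      = (1/12)[(12) + (-4) + (-2) + (6) + (0) + (-12)] = 0/12 = 0
  <chi_rho, chi_2> = (1/12)[1*(12)*conj(1) + 1*(-4)*conj(1) + 2*(-1)*conj(1) + 2*(3)*conj(1) + 3*(0)*conj(-1) + 3*(-4)*conj(-1)]
      = (1/12)[(12) + (-4) + (-2) + (6) + (0) + (12)] = 24/12 = 2
  <chi_rho, chi_3> = (1/12)[1*(12)*conj(1) + 1*(-4)*conj(-1) + 2*(-1)*conj(-1) + 2*(3)*conj(1) + 3*(0)*conj(1) + 3*(-4)*conj(-1)]
      = (1/12)[(12) + (4) + (2) + (6) + (0) + (12)] = 36/12 = 3
  <chi_rho, chi_4> = (1/12)[1*(12)*conj(1) + 1*(-4)*conj(-1) + 2*(-1)*conj(-1) + 2*(3)*conj(1) + 3*(0)*conj(-1) + 3*(-4)*conj(1)]
      = (1/12)[(12) + (4) + (2) + (6) + (0) + (-12)] = 12/12 = 1
  <chi_rho, chi_5> = (1/12)[1*(12)*conj(2) + 1*(-4)*conj(-2) + 2*(-1)*conj(1) + 2*(3)*conj(-1) + 3*(0)*conj(0) + 3*(-4)*conj(0)]
      = (1/12)[(24) + (8) + (-2) + (-6) + (0) + (0)] = 24/12 = 2
  <chi_rho, chi_6> = (1/12)[1*(12)*conj(2) + 1*(-4)*conj(2) + 2*(-1)*conj(-1) + 2*(3)*conj(-1) + 3*(0)*conj(0) + 3*(-4)*conj(0)]
      = (1/12)[(24) + (-8) + (2) + (-6) + (0) + (0)] = 12/12 = 1
Dimension check: dim(rho) = sum (mult * dim) = 0*1 + 2*1 + 3*1 + 1*1 + 2*2 + 1*2 = 12 = chi_rho(e) = 12.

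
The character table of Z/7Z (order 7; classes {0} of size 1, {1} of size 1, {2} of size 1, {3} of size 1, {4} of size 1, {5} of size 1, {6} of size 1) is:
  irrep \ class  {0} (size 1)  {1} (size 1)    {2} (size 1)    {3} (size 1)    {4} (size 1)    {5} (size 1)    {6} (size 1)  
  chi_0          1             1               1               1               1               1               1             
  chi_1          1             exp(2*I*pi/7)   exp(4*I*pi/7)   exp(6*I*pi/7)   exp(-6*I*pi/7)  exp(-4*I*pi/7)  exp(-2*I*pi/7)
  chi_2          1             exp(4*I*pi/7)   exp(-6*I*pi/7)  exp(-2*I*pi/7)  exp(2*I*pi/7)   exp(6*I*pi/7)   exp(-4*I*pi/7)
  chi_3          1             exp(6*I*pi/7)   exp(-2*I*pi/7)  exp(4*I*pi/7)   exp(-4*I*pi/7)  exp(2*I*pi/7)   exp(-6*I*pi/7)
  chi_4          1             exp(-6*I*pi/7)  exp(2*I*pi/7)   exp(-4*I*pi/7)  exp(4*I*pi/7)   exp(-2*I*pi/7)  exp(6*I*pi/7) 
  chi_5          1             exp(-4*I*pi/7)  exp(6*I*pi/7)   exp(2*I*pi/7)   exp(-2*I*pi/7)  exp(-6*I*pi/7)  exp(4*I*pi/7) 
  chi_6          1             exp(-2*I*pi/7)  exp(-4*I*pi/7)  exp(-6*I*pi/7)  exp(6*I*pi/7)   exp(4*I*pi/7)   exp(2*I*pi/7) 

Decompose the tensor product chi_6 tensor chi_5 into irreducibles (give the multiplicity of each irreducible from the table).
chi_6 tensor chi_5 = chi_4 (all other irreducibles have multiplicity 0).

Details: The character of a tensor product is the pointwise product (chi_6 * chi_5)(C) = chi_6(C) * chi_5(C):
  {0}: (1)*(1), {1}: (exp(-2*I*pi/7))*(exp(-4*I*pi/7)), {2}: (exp(-4*I*pi/7))*(exp(6*I*pi/7)), {3}: (exp(-6*I*pi/7))*(exp(2*I*pi/7)), {4}: (exp(6*I*pi/7))*(exp(-2*I*pi/7)), {5}: (exp(4*I*pi/7))*(exp(-6*I*pi/7)), {6}: (exp(2*I*pi/7))*(exp(4*I*pi/7))
so (chi_6 * chi_5) takes values
  {0} -> 1, {1} -> exp(-6*I*pi/7), {2} -> exp(2*I*pi/7), {3} -> exp(-4*I*pi/7), {4} -> exp(4*I*pi/7), {5} -> exp(-2*I*pi/7), {6} -> exp(6*I*pi/7).
Now take the inner product of this character with each irreducible chi from the table, <chi_6*chi_5, chi> = (1/7) sum_C |C| (chi_6*chi_5)(C) conj(chi(C)):
  <chi_6*chi_5, chi_0> = (1/7)[1*(1)*conj(1) + 1*(exp(-6*I*pi/7))*conj(1) + 1*(exp(2*I*pi/7))*conj(1) + 1*(exp(-4*I*pi/7))*conj(1) + 1*(exp(4*I*pi/7))*conj(1) + 1*(exp(-2*I*pi/7))*conj(1) + 1*(exp(6*I*pi/7))*conj(1)]
      = (1/7)[(1) + (exp(-6*I*pi/7)) + (exp(2*I*pi/7)) + (exp(-4*I*pi/7)) + (exp(4*I*pi/7)) + (exp(-2*I*pi/7)) + (exp(6*I*pi/7))] = 0/7 = 0
  <chi_6*chi_5, chi_1> = (1/7)[1*(1)*conj(1) + 1*(exp(-6*I*pi/7))*conj(exp(2*I*pi/7)) + 1*(exp(2*I*pi/7))*conj(exp(4*I*pi/7)) + 1*(exp(-4*I*pi/7))*conj(exp(6*I*pi/7)) + 1*(exp(4*I*pi/7))*conj(exp(-6*I*pi/7)) + 1*(exp(-2*I*pi/7))*conj(exp(-4*I*pi/7)) + 1*(exp(6*I*pi/7))*conj(exp(-2*I*pi/7))]
      = (1/7)[(1) + (exp(6*I*pi/7)) + (exp(-2*I*pi/7)) + (exp(4*I*pi/7)) + (exp(-4*I*pi/7)) + (exp(2*I*pi/7)) + (exp(-6*I*pi/7))] = 0/7 = 0
  <chi_6*chi_5, chi_2> = (1/7)[1*(1)*conj(1) + 1*(exp(-6*I*pi/7))*conj(exp(4*I*pi/7)) + 1*(exp(2*I*pi/7))*conj(exp(-6*I*pi/7)) + 1*(exp(-4*I*pi/7))*conj(exp(-2*I*pi/7)) + 1*(exp(4*I*pi/7))*conj(exp(2*I*pi/7)) + 1*(exp(-2*I*pi/7))*conj(exp(6*I*pi/7)) + 1*(exp(6*I*pi/7))*conj(exp(-4*I*pi/7))]
      = (1/7)[(1) + (exp(4*I*pi/7)) + (exp(-6*I*pi/7)) + (exp(-2*I*pi/7)) + (exp(2*I*pi/7)) + (exp(6*I*pi/7)) + (exp(-4*I*pi/7))] = 0/7 = 0
  <chi_6*chi_5, chi_3> = (1/7)[1*(1)*conj(1) + 1*(exp(-6*I*pi/7))*conj(exp(6*I*pi/7)) + 1*(exp(2*I*pi/7))*conj(exp(-2*I*pi/7)) + 1*(exp(-4*I*pi/7))*conj(exp(4*I*pi/7)) + 1*(exp(4*I*pi/7))*conj(exp(-4*I*pi/7)) + 1*(exp(-2*I*pi/7))*conj(exp(2*I*pi/7)) + 1*(exp(6*I*pi/7))*conj(exp(-6*I*pi/7))]
      = (1/7)[(1) + (exp(2*I*pi/7)) + (exp(4*I*pi/7)) + (exp(6*I*pi/7)) + (exp(-6*I*pi/7)) + (exp(-4*I*pi/7)) + (exp(-2*I*pi/7))] = 0/7 = 0
  <chi_6*chi_5, chi_4> = (1/7)[1*(1)*conj(1) + 1*(exp(-6*I*pi/7))*conj(exp(-6*I*pi/7)) + 1*(exp(2*I*pi/7))*conj(exp(2*I*pi/7)) + 1*(exp(-4*I*pi/7))*conj(exp(-4*I*pi/7)) + 1*(exp(4*I*pi/7))*conj(exp(4*I*pi/7)) + 1*(exp(-2*I*pi/7))*conj(exp(-2*I*pi/7)) + 1*(exp(6*I*pi/7))*conj(exp(6*I*pi/7))]
      = (1/7)[(1) + (1) + (1) + (1) + (1) + (1) + (1)] = 7/7 = 1
  <chi_6*chi_5, chi_5> = (1/7)[1*(1)*conj(1) + 1*(exp(-6*I*pi/7))*conj(exp(-4*I*pi/7)) + 1*(exp(2*I*pi/7))*conj(exp(6*I*pi/7)) + 1*(exp(-4*I*pi/7))*conj(exp(2*I*pi/7)) + 1*(exp(4*I*pi/7))*conj(exp(-2*I*pi/7)) + 1*(exp(-2*I*pi/7))*conj(exp(-6*I*pi/7)) + 1*(exp(6*I*pi/7))*conj(exp(4*I*pi/7))]
      = (1/7)[(1) + (exp(-2*I*pi/7)) + (exp(-4*I*pi/7)) + (exp(-6*I*pi/7)) + (exp(6*I*pi/7)) + (exp(4*I*pi/7)) + (exp(2*I*pi/7))] = 0/7 = 0
  <chi_6*chi_5, chi_6> = (1/7)[1*(1)*conj(1) + 1*(exp(-6*I*pi/7))*conj(exp(-2*I*pi/7)) + 1*(exp(2*I*pi/7))*conj(exp(-4*I*pi/7)) + 1*(exp(-4*I*pi/7))*conj(exp(-6*I*pi/7)) + 1*(exp(4*I*pi/7))*conj(exp(6*I*pi/7)) + 1*(exp(-2*I*pi/7))*conj(exp(4*I*pi/7)) + 1*(exp(6*I*pi/7))*conj(exp(2*I*pi/7))]
      = (1/7)[(1) + (exp(-4*I*pi/7)) + (exp(6*I*pi/7)) + (exp(2*I*pi/7)) + (exp(-2*I*pi/7)) + (exp(-6*I*pi/7)) + (exp(4*I*pi/7))] = 0/7 = 0
(Exp terms are combined using exp(i*s)*conj(exp(i*t)) = exp(i*(s-t)), and sums of them are collapsed using the identity that for every m > 1 the m distinct m-th roots of unity sum to 0, e.g. 1 + exp(2*I*pi/3) + exp(-2*I*pi/3) = 0.)
Hence the multiplicities are chi_4: 1. Dimension check: dim(chi_6)*dim(chi_5) = 1*1 = 1 and sum (mult * dim) = 1*1 = 1.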